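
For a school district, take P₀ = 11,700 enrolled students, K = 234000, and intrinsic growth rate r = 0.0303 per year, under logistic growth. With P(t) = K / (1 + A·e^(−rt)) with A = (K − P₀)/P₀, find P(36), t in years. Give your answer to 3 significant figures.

≈ 31,700 enrolled students

A = (234000 − 11700)/11700 = 19
P(36) = 234000 / (1 + 19·e^(−0.0303·36)) = 234000 / (1 + 19·0.335948)
= 234000 / 7.383 ≈ 31694.41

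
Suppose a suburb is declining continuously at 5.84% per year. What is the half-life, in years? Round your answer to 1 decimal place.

half-life ≈ 11.9 years

half-life = ln(2) / |r| = 0.69315 / 0.0584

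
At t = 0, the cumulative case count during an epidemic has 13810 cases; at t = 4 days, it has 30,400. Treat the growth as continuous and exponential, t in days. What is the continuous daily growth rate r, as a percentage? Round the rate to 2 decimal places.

r ≈ 19.73% per day

30400 = 13810 · e^(r·4)
e^(4r) = 30400/13810 = 2.2013
r = ln(2.2013) / 4 = 0.78905 / 4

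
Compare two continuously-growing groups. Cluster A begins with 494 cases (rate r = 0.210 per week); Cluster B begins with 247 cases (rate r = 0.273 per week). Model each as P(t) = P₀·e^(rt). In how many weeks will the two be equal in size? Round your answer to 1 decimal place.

t ≈ 11.0 weeks

494·e^(0.21t) = 247·e^(0.273t)
494/247 = e^((0.273 − 0.21)t) → ln(2) = 0.063·t
t = 0.69315 / 0.063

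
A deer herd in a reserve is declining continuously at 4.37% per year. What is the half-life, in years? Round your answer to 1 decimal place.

half-life ≈ 15.9 years

half-life = ln(2) / |r| = 0.69315 / 0.0437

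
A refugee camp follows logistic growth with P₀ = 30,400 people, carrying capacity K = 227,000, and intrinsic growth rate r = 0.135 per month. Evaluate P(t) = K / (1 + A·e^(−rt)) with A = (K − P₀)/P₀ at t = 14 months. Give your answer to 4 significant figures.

≈ 114,800 people

A = (227000 − 30400)/30400 = 6.46711
P(14) = 227000 / (1 + 6.46711·e^(−0.135·14)) = 227000 / (1 + 6.46711·0.151072)
= 227000 / 1.977 ≈ 114820.59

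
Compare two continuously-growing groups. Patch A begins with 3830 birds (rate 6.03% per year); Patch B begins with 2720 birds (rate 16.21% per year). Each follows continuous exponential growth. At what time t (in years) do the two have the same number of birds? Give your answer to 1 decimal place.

t ≈ 3.4 years

3830·e^(0.0603t) = 2720·e^(0.1621t)
3830/2720 = e^((0.1621 − 0.0603)t) → ln(1.40809) = 0.1018·t
t = 0.34223 / 0.1018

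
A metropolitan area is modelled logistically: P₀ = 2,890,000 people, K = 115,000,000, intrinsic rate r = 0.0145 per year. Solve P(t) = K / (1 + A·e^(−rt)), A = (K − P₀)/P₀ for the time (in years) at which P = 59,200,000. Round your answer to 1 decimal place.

A = (115000000 − 2890000)/2890000 = 38.79239
59200000 = 115000000/(1 + 38.79239·e^(−0.0145t)) → 1 + 38.79239·e^(−0.0145t) = 1.94257
e^(−0.0145t) = 0.024298 → t = ln(41.15608)/0.0145 = 3.71737/0.0145

t ≈ 256.4 years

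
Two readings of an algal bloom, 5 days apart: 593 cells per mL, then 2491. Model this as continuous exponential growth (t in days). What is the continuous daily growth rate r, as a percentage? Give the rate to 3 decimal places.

r ≈ 28.705% per day

2491 = 593 · e^(r·5)
e^(5r) = 2491/593 = 4.20067
r = ln(4.20067) / 5 = 1.43525 / 5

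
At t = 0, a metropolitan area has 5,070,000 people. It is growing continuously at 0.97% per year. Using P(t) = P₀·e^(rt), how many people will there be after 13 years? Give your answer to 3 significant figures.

≈ 5,750,000 people

P(13) = 5070000 · e^(0.0097·13) = 5070000 · e^(0.1261)
= 5070000 · 1.1344 ≈ 5751385.7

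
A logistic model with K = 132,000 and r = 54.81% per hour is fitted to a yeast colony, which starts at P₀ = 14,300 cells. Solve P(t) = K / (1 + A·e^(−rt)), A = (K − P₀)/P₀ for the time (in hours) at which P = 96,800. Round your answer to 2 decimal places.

A = (132000 − 14300)/14300 = 8.23077
96800 = 132000/(1 + 8.23077·e^(−0.5481t)) → 1 + 8.23077·e^(−0.5481t) = 1.36364
e^(−0.5481t) = 0.04418 → t = ln(22.63462)/0.5481 = 3.11948/0.5481

t ≈ 5.69 hours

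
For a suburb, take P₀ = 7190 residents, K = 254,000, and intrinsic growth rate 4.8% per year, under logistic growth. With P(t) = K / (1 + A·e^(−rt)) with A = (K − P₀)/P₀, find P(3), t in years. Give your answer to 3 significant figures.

≈ 8,270 residents

A = (254000 − 7190)/7190 = 34.32684
P(3) = 254000 / (1 + 34.32684·e^(−0.048·3)) = 254000 / (1 + 34.32684·0.865888)
= 254000 / 30.72319 ≈ 8267.37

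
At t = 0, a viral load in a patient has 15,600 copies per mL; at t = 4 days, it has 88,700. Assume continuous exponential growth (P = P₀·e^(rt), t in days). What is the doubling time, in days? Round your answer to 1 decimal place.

doubling time ≈ 1.6 days

r = ln(88700/15600) / 4 = ln(5.6859) / 4 ≈ 0.434497 per day
doubling time = ln 2 / |r| = 0.69315 / 0.434497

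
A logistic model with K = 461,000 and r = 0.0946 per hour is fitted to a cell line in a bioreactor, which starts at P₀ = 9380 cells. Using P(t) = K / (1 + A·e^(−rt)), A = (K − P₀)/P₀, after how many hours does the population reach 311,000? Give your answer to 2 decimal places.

A = (461000 − 9380)/9380 = 48.14712
311000 = 461000/(1 + 48.14712·e^(−0.0946t)) → 1 + 48.14712·e^(−0.0946t) = 1.48232
e^(−0.0946t) = 0.010018 → t = ln(99.82503)/0.0946 = 4.60342/0.0946

t ≈ 48.66 hours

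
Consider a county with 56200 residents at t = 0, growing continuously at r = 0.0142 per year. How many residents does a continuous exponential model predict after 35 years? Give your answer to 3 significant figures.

≈ 92,400 residents

P(35) = 56200 · e^(0.0142·35) = 56200 · e^(0.497)
= 56200 · 1.64378 ≈ 92380.58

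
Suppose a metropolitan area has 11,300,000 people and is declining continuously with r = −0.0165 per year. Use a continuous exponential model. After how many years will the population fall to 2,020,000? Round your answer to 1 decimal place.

2020000 = 11300000 · e^(-0.0165·t)
t = ln(2020000/11300000) / -0.0165 = ln(0.17876) / -0.0165 = -1.72171 / -0.0165

t ≈ 104.3 years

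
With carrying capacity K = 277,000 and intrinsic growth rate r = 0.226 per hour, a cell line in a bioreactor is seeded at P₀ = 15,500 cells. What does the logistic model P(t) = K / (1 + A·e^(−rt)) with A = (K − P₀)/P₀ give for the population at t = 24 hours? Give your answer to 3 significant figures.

≈ 258,000 cells

A = (277000 − 15500)/15500 = 16.87097
P(24) = 277000 / (1 + 16.87097·e^(−0.226·24)) = 277000 / (1 + 16.87097·0.004409)
= 277000 / 1.07439 ≈ 257820.22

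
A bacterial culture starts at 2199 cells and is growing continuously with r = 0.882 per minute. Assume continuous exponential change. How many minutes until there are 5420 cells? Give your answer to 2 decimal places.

5420 = 2199 · e^(0.882·t)
t = ln(5420/2199) / 0.882 = ln(2.46476) / 0.882 = 0.90209 / 0.882

t ≈ 1.02 minutes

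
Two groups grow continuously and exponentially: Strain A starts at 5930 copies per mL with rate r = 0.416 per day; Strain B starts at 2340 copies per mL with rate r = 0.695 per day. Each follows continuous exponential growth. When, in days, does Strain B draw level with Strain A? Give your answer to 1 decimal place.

5930·e^(0.416t) = 2340·e^(0.695t)
5930/2340 = e^((0.695 − 0.416)t) → ln(2.53419) = 0.279·t
t = 0.92987 / 0.279

t ≈ 3.3 days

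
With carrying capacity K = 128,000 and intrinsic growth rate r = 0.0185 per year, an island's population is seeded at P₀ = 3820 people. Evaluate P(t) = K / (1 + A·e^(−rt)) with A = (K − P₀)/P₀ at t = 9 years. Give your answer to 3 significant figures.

≈ 4,490 people

A = (128000 − 3820)/3820 = 32.50785
P(9) = 128000 / (1 + 32.50785·e^(−0.0185·9)) = 128000 / (1 + 32.50785·0.846623)
= 128000 / 28.52189 ≈ 4487.78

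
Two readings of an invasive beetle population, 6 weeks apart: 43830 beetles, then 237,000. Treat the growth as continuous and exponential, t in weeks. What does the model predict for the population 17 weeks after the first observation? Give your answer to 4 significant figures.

≈ 5,230,000 beetles

r = ln(237000/43830) / 6 ≈ 0.28129 per week
P(17) = 43830 · e^(0.28129·17) = 43830 · 119.33499 ≈ 5230452.76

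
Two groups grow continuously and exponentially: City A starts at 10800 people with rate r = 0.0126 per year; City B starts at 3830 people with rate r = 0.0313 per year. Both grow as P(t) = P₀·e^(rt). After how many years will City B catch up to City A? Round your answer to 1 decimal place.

t ≈ 55.4 years

10800·e^(0.0126t) = 3830·e^(0.0313t)
10800/3830 = e^((0.0313 − 0.0126)t) → ln(2.81984) = 0.0187·t
t = 1.03668 / 0.0187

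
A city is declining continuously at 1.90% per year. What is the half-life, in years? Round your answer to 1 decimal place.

half-life ≈ 36.5 years

half-life = ln(2) / |r| = 0.69315 / 0.019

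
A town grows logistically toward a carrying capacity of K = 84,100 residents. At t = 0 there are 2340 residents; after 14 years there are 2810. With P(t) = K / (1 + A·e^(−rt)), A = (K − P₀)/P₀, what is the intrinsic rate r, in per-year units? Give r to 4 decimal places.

r ≈ 0.0135 per year

A = (84100 − 2340)/2340 = 34.94017
2810 = 84100/(1 + 34.94017·e^(−r·14)) → e^(−14r) = (29.92883 − 1)/34.94017 = 0.827953
r = −ln(0.827953)/14 = 0.1888/14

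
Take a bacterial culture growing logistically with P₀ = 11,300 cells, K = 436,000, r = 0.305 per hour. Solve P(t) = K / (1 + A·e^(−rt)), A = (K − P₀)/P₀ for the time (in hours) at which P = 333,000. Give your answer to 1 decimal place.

t ≈ 15.7 hours

A = (436000 − 11300)/11300 = 37.58407
333000 = 436000/(1 + 37.58407·e^(−0.305t)) → 1 + 37.58407·e^(−0.305t) = 1.30931
e^(−0.305t) = 0.00823 → t = ln(121.50967)/0.305 = 4.79999/0.305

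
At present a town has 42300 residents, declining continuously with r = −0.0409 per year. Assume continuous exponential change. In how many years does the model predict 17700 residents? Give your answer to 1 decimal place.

t ≈ 21.3 years

17700 = 42300 · e^(-0.0409·t)
t = ln(17700/42300) / -0.0409 = ln(0.41844) / -0.0409 = -0.87122 / -0.0409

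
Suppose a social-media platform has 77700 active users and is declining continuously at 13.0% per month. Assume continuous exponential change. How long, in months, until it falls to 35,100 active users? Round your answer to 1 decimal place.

35100 = 77700 · e^(-0.13·t)
t = ln(35100/77700) / -0.13 = ln(0.45174) / -0.13 = -0.79465 / -0.13

t ≈ 6.1 months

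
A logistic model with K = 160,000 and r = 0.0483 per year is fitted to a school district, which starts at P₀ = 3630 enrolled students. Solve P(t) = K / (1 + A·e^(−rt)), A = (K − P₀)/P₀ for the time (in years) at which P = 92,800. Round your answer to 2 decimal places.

t ≈ 84.59 years

A = (160000 − 3630)/3630 = 43.07713
92800 = 160000/(1 + 43.07713·e^(−0.0483t)) → 1 + 43.07713·e^(−0.0483t) = 1.72414
e^(−0.0483t) = 0.01681 → t = ln(59.48747)/0.0483 = 4.08577/0.0483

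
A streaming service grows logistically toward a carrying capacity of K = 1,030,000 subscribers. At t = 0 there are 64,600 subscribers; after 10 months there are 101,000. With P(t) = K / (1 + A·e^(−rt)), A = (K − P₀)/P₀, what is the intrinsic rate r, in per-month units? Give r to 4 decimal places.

r ≈ 0.0485 per month

A = (1030000 − 64600)/64600 = 14.94427
101000 = 1030000/(1 + 14.94427·e^(−r·10)) → e^(−10r) = (10.19802 − 1)/14.94427 = 0.615488
r = −ln(0.615488)/10 = 0.48534/10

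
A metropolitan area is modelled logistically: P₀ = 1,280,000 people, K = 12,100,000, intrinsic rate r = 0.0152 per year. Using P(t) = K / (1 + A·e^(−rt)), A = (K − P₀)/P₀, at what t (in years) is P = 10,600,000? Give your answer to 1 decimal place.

A = (12100000 − 1280000)/1280000 = 8.45312
10600000 = 12100000/(1 + 8.45312·e^(−0.0152t)) → 1 + 8.45312·e^(−0.0152t) = 1.14151
e^(−0.0152t) = 0.01674 → t = ln(59.73542)/0.0152 = 4.08993/0.0152

t ≈ 269.1 years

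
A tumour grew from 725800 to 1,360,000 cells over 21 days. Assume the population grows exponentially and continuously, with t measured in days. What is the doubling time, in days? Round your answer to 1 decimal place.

doubling time ≈ 23.2 days

r = ln(1360000/725800) / 21 = ln(1.87379) / 21 ≈ 0.029903 per day
doubling time = ln 2 / |r| = 0.69315 / 0.029903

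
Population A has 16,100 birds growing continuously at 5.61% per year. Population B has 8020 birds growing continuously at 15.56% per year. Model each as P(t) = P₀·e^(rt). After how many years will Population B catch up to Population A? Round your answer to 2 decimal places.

16100·e^(0.0561t) = 8020·e^(0.1556t)
16100/8020 = e^((0.1556 − 0.0561)t) → ln(2.00748) = 0.0995·t
t = 0.69688 / 0.0995

t ≈ 7.00 years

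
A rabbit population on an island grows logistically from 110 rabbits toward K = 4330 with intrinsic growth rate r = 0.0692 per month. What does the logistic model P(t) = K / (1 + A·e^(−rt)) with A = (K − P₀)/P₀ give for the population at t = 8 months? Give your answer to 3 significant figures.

≈ 188 rabbits

A = (4330 − 110)/110 = 38.36364
P(8) = 4330 / (1 + 38.36364·e^(−0.0692·8)) = 4330 / (1 + 38.36364·0.574877)
= 4330 / 23.05435 ≈ 187.82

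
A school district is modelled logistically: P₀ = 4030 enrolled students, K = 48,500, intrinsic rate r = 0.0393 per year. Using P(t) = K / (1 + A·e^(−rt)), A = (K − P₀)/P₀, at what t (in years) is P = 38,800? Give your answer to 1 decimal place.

A = (48500 − 4030)/4030 = 11.03474
38800 = 48500/(1 + 11.03474·e^(−0.0393t)) → 1 + 11.03474·e^(−0.0393t) = 1.25
e^(−0.0393t) = 0.022656 → t = ln(44.13896)/0.0393 = 3.78734/0.0393

t ≈ 96.4 years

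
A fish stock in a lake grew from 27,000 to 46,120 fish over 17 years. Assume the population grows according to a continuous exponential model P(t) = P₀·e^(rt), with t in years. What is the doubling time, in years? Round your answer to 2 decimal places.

r = ln(46120/27000) / 17 = ln(1.70815) / 17 ≈ 0.031495 per year
doubling time = ln 2 / |r| = 0.69315 / 0.031495

doubling time ≈ 22.01 years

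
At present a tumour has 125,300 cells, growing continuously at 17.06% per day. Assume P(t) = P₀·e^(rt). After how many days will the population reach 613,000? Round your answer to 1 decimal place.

613000 = 125300 · e^(0.1706·t)
t = ln(613000/125300) / 0.1706 = ln(4.89226) / 0.1706 = 1.58765 / 0.1706

t ≈ 9.3 days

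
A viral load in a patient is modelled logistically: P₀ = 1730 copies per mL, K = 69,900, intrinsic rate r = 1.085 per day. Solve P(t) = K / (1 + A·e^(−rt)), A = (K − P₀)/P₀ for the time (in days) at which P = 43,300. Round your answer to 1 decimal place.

A = (69900 − 1730)/1730 = 39.40462
43300 = 69900/(1 + 39.40462·e^(−1.085t)) → 1 + 39.40462·e^(−1.085t) = 1.61432
e^(−1.085t) = 0.01559 → t = ln(64.14362)/1.085 = 4.16112/1.085

t ≈ 3.8 days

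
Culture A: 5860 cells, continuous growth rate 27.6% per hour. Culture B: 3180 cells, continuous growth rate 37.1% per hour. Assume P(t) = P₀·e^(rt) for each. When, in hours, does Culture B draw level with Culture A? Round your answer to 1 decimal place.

5860·e^(0.276t) = 3180·e^(0.371t)
5860/3180 = e^((0.371 − 0.276)t) → ln(1.84277) = 0.095·t
t = 0.61127 / 0.095

t ≈ 6.4 hours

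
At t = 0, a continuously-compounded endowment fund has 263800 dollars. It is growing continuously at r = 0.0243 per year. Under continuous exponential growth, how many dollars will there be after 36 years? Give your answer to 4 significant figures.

P(36) = 263800 · e^(0.0243·36) = 263800 · e^(0.8748)
= 263800 · 2.3984 ≈ 632696.75

≈ 632,700 dollars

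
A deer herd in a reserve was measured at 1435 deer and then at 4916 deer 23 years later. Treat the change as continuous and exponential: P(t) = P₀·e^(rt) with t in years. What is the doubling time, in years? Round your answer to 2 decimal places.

r = ln(4916/1435) / 23 = ln(3.42578) / 23 ≈ 0.053536 per year
doubling time = ln 2 / |r| = 0.69315 / 0.053536

doubling time ≈ 12.95 years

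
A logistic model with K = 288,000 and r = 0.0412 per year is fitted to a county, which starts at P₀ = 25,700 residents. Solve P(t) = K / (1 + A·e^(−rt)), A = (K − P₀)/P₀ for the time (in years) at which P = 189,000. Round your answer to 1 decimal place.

A = (288000 − 25700)/25700 = 10.20623
189000 = 288000/(1 + 10.20623·e^(−0.0412t)) → 1 + 10.20623·e^(−0.0412t) = 1.52381
e^(−0.0412t) = 0.051323 → t = ln(19.48461)/0.0412 = 2.96963/0.0412

t ≈ 72.1 years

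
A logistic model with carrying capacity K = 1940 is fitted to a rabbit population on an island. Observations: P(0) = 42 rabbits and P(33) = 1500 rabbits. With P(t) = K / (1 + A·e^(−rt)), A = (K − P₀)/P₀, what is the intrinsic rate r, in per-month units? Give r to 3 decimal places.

A = (1940 − 42)/42 = 45.19048
1500 = 1940/(1 + 45.19048·e^(−r·33)) → e^(−33r) = (1.29333 − 1)/45.19048 = 0.006491
r = −ln(0.006491)/33 = 5.03733/33

r ≈ 0.153 per month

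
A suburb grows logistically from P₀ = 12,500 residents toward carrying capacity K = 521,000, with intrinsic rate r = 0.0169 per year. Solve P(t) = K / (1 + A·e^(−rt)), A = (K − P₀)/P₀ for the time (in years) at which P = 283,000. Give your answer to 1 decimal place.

A = (521000 − 12500)/12500 = 40.68
283000 = 521000/(1 + 40.68·e^(−0.0169t)) → 1 + 40.68·e^(−0.0169t) = 1.84099
e^(−0.0169t) = 0.020673 → t = ln(48.3716)/0.0169 = 3.87891/0.0169

t ≈ 229.5 years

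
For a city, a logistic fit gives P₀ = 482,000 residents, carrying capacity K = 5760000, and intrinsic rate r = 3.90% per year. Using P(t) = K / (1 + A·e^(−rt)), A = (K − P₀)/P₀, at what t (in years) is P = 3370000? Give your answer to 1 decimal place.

t ≈ 70.2 years

A = (5760000 − 482000)/482000 = 10.95021
3370000 = 5760000/(1 + 10.95021·e^(−0.039t)) → 1 + 10.95021·e^(−0.039t) = 1.7092
e^(−0.039t) = 0.064766 → t = ln(15.44025)/0.039 = 2.73698/0.039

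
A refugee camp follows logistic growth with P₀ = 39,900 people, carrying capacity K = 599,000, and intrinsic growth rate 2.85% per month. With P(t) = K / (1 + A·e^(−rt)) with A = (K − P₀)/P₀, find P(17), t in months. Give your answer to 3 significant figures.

A = (599000 − 39900)/39900 = 14.01253
P(17) = 599000 / (1 + 14.01253·e^(−0.0285·17)) = 599000 / (1 + 14.01253·0.616005)
= 599000 / 9.63179 ≈ 62189.89

≈ 62,200 people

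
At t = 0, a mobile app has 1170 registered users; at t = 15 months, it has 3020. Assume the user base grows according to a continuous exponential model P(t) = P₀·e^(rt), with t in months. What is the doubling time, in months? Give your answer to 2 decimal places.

r = ln(3020/1170) / 15 = ln(2.5812) / 15 ≈ 0.063217 per month
doubling time = ln 2 / |r| = 0.69315 / 0.063217

doubling time ≈ 10.96 months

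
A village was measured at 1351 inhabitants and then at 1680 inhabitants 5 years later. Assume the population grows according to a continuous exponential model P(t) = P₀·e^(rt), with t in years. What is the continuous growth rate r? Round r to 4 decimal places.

1680 = 1351 · e^(r·5)
e^(5r) = 1680/1351 = 1.24352
r = ln(1.24352) / 5 = 0.21795 / 5

r ≈ 0.0436 per year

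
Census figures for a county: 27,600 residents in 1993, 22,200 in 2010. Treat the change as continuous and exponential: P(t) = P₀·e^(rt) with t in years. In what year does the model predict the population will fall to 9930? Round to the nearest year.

r = ln(22200/27600) / 17 = -0.21772/17 ≈ -0.012807 per year
t = ln(9930/27600) / r = -1.02226/-0.012807 ≈ 79.82 years after 1993

year 2073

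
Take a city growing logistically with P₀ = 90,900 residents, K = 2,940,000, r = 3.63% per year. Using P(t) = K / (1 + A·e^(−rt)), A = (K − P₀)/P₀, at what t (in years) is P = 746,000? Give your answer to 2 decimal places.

A = (2940000 − 90900)/90900 = 31.34323
746000 = 2940000/(1 + 31.34323·e^(−0.0363t)) → 1 + 31.34323·e^(−0.0363t) = 3.94102
e^(−0.0363t) = 0.093833 → t = ln(10.65727)/0.0363 = 2.36624/0.0363

t ≈ 65.19 years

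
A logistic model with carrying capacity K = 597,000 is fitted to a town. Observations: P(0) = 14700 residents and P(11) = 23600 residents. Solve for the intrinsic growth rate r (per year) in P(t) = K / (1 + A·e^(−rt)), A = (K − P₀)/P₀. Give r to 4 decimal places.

A = (597000 − 14700)/14700 = 39.61224
23600 = 597000/(1 + 39.61224·e^(−r·11)) → e^(−11r) = (25.29661 − 1)/39.61224 = 0.613361
r = −ln(0.613361)/11 = 0.4888/11

r ≈ 0.0444 per year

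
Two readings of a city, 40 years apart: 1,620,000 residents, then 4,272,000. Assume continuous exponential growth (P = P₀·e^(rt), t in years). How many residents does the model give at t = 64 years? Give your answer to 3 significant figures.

≈ 7,640,000 residents

r = ln(4272000/1620000) / 40 ≈ 0.024241 per year
P(64) = 1620000 · e^(0.024241·64) = 1620000 · 4.7183 ≈ 7643653.33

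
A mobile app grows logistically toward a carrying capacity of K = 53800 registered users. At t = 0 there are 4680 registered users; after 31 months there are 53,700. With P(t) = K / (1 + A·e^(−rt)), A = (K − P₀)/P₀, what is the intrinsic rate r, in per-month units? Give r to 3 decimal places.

r ≈ 0.279 per month

A = (53800 − 4680)/4680 = 10.49573
53700 = 53800/(1 + 10.49573·e^(−r·31)) → e^(−31r) = (1.00186 − 1)/10.49573 = 0.000177
r = −ln(0.000177)/31 = 8.63697/31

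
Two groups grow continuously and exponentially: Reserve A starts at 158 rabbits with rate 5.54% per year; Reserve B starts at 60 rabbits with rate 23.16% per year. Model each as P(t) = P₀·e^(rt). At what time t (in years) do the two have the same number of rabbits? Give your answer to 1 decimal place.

t ≈ 5.5 years

158·e^(0.0554t) = 60·e^(0.2316t)
158/60 = e^((0.2316 − 0.0554)t) → ln(2.63333) = 0.1762·t
t = 0.96825 / 0.1762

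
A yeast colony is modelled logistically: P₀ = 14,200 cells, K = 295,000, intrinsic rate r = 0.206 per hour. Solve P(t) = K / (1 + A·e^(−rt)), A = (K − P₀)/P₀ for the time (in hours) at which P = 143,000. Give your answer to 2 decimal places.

t ≈ 14.19 hours

A = (295000 − 14200)/14200 = 19.77465
143000 = 295000/(1 + 19.77465·e^(−0.206t)) → 1 + 19.77465·e^(−0.206t) = 2.06294
e^(−0.206t) = 0.053753 → t = ln(18.60378)/0.206 = 2.92336/0.206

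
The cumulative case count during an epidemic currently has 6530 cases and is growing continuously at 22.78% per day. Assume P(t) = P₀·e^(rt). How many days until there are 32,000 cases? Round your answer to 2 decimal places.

t ≈ 6.98 days

32000 = 6530 · e^(0.2278·t)
t = ln(32000/6530) / 0.2278 = ln(4.90046) / 0.2278 = 1.58933 / 0.2278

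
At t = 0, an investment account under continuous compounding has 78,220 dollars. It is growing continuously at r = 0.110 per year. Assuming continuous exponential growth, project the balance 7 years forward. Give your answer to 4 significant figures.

≈ 168,900 dollars

P(7) = 78220 · e^(0.11·7) = 78220 · e^(0.77)
= 78220 · 2.15977 ≈ 168936.92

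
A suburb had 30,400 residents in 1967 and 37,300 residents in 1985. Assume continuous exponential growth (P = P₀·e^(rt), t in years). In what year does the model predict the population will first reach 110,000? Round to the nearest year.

r = ln(37300/30400) / 18 = 0.20455/18 ≈ 0.011364 per year
t = ln(110000/30400) / r = 1.28604/0.011364 ≈ 113.17 years after 1967

year 2080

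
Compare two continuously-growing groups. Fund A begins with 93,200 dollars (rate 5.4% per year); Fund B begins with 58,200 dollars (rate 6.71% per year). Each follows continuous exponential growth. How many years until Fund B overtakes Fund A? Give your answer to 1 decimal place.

93200·e^(0.054t) = 58200·e^(0.0671t)
93200/58200 = e^((0.0671 − 0.054)t) → ln(1.60137) = 0.0131·t
t = 0.47086 / 0.0131

t ≈ 35.9 years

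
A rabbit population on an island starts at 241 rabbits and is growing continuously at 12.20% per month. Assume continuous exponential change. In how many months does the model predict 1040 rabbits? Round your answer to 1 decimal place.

t ≈ 12.0 months

1040 = 241 · e^(0.122·t)
t = ln(1040/241) / 0.122 = ln(4.31535) / 0.122 = 1.46218 / 0.122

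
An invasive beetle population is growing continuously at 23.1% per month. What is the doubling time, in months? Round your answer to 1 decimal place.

doubling time ≈ 3.0 months

doubling time = ln(2) / |r| = 0.69315 / 0.231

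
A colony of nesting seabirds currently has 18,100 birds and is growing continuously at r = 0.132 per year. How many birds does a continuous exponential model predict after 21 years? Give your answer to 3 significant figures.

≈ 289,000 birds

P(21) = 18100 · e^(0.132·21) = 18100 · e^(2.772)
= 18100 · 15.99058 ≈ 289429.56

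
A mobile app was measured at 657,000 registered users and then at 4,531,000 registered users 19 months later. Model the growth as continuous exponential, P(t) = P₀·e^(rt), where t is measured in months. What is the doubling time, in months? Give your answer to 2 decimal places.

doubling time ≈ 6.82 months

r = ln(4531000/657000) / 19 = ln(6.8965) / 19 ≈ 0.101632 per month
doubling time = ln 2 / |r| = 0.69315 / 0.101632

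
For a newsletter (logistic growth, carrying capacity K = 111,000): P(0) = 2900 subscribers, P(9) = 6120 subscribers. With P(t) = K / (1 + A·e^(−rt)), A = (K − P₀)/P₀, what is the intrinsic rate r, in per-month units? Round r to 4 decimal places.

r ≈ 0.0863 per month

A = (111000 − 2900)/2900 = 37.27586
6120 = 111000/(1 + 37.27586·e^(−r·9)) → e^(−9r) = (18.13725 − 1)/37.27586 = 0.459741
r = −ln(0.459741)/9 = 0.77709/9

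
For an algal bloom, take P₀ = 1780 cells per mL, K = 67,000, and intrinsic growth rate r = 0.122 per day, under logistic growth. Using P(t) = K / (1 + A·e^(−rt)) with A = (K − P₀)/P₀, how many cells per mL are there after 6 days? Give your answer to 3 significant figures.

≈ 3,600 cells per mL

A = (67000 − 1780)/1780 = 36.64045
P(6) = 67000 / (1 + 36.64045·e^(−0.122·6)) = 67000 / (1 + 36.64045·0.480946)
= 67000 / 18.62208 ≈ 3597.88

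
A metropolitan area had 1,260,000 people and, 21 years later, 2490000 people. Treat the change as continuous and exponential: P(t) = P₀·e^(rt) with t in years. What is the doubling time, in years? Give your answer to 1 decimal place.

doubling time ≈ 21.4 years

r = ln(2490000/1260000) / 21 = ln(1.97619) / 21 ≈ 0.032437 per year
doubling time = ln 2 / |r| = 0.69315 / 0.032437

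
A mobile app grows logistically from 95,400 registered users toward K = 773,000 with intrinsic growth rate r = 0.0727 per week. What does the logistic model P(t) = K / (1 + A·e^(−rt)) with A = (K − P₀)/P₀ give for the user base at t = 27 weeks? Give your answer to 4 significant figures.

A = (773000 − 95400)/95400 = 7.10273
P(27) = 773000 / (1 + 7.10273·e^(−0.0727·27)) = 773000 / (1 + 7.10273·0.140451)
= 773000 / 1.99758 ≈ 386967.94

≈ 387,000 registered users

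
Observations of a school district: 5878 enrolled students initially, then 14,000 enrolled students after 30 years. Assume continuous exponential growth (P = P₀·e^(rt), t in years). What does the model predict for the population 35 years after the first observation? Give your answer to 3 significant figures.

r = ln(14000/5878) / 30 ≈ 0.028928 per year
P(35) = 5878 · e^(0.028928·35) = 5878 · 2.75242 ≈ 16178.73

≈ 16,200 enrolled students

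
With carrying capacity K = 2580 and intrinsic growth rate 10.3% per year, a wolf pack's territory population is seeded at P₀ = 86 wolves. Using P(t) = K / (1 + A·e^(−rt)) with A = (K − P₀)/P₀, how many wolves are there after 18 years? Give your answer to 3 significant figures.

A = (2580 − 86)/86 = 29
P(18) = 2580 / (1 + 29·e^(−0.103·18)) = 2580 / (1 + 29·0.156609)
= 2580 / 5.54167 ≈ 465.56

≈ 466 wolves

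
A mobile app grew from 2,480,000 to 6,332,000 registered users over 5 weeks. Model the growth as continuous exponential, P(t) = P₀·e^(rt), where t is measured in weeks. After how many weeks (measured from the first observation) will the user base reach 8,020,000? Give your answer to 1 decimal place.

r = ln(6332000/2480000) / 5 ≈ 0.187472 per week
t = ln(8020000/2480000) / r = 1.17368 / 0.187472 ≈ 6.261

t ≈ 6.3 weeks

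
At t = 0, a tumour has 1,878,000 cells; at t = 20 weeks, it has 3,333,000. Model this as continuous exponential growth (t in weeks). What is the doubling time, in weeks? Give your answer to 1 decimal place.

r = ln(3333000/1878000) / 20 = ln(1.77476) / 20 ≈ 0.028683 per week
doubling time = ln 2 / |r| = 0.69315 / 0.028683

doubling time ≈ 24.2 weeks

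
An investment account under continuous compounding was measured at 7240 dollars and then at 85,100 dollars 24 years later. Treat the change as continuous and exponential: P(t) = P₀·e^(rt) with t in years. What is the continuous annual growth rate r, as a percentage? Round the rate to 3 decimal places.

r ≈ 10.268% per year

85100 = 7240 · e^(r·24)
e^(24r) = 85100/7240 = 11.75414
r = ln(11.75414) / 24 = 2.46421 / 24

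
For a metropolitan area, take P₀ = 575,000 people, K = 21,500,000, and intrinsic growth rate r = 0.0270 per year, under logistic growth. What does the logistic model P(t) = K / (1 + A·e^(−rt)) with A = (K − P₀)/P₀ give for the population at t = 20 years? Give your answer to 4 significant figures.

A = (21500000 − 575000)/575000 = 36.3913
P(20) = 21500000 / (1 + 36.3913·e^(−0.027·20)) = 21500000 / (1 + 36.3913·0.582748)
= 21500000 / 22.20697 ≈ 968164.54

≈ 968,200 people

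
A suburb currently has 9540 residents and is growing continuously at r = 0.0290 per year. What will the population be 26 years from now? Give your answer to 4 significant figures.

≈ 20,280 residents

P(26) = 9540 · e^(0.029·26) = 9540 · e^(0.754)
= 9540 · 2.12548 ≈ 20277.13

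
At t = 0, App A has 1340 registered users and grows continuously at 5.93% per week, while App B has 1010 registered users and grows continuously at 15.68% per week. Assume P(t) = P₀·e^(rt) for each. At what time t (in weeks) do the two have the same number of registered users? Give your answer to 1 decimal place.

1340·e^(0.0593t) = 1010·e^(0.1568t)
1340/1010 = e^((0.1568 − 0.0593)t) → ln(1.32673) = 0.0975·t
t = 0.28272 / 0.0975

t ≈ 2.9 weeks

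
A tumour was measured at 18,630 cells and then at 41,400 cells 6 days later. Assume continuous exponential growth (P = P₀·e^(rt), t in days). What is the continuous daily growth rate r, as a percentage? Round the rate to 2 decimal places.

41400 = 18630 · e^(r·6)
e^(6r) = 41400/18630 = 2.22222
r = ln(2.22222) / 6 = 0.79851 / 6

r ≈ 13.31% per day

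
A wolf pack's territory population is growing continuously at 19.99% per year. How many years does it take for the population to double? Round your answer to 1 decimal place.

doubling time ≈ 3.5 years

doubling time = ln(2) / |r| = 0.69315 / 0.1999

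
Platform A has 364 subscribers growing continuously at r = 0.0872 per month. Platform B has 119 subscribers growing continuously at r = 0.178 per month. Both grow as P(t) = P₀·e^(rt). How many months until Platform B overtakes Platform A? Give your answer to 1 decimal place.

t ≈ 12.3 months

364·e^(0.0872t) = 119·e^(0.178t)
364/119 = e^((0.178 − 0.0872)t) → ln(3.05882) = 0.0908·t
t = 1.11803 / 0.0908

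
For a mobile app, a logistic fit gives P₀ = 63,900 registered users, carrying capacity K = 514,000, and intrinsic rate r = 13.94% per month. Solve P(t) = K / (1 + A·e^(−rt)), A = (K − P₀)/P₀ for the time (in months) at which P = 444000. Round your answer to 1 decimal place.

A = (514000 − 63900)/63900 = 7.04382
444000 = 514000/(1 + 7.04382·e^(−0.1394t)) → 1 + 7.04382·e^(−0.1394t) = 1.15766
e^(−0.1394t) = 0.022382 → t = ln(44.67793)/0.1394 = 3.79948/0.1394

t ≈ 27.3 months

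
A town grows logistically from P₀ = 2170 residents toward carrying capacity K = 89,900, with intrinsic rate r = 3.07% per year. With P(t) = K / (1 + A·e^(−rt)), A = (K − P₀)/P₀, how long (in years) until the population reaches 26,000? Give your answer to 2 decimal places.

A = (89900 − 2170)/2170 = 40.42857
26000 = 89900/(1 + 40.42857·e^(−0.0307t)) → 1 + 40.42857·e^(−0.0307t) = 3.45769
e^(−0.0307t) = 0.060791 → t = ln(16.44981)/0.0307 = 2.80031/0.0307

t ≈ 91.22 years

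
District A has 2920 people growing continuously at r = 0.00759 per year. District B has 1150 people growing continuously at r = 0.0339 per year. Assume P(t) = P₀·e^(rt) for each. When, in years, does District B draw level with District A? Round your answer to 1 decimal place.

t ≈ 35.4 years

2920·e^(0.00759t) = 1150·e^(0.0339t)
2920/1150 = e^((0.0339 − 0.00759)t) → ln(2.53913) = 0.02631·t
t = 0.93182 / 0.02631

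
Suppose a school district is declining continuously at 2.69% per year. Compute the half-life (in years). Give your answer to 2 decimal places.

half-life = ln(2) / |r| = 0.69315 / 0.0269

half-life ≈ 25.77 years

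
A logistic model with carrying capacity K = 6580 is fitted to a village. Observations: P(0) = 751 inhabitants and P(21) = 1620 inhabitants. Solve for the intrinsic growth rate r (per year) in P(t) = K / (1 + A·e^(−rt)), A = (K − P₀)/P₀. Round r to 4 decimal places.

A = (6580 − 751)/751 = 7.76165
1620 = 6580/(1 + 7.76165·e^(−r·21)) → e^(−21r) = (4.06173 − 1)/7.76165 = 0.394469
r = −ln(0.394469)/21 = 0.93022/21

r ≈ 0.0443 per year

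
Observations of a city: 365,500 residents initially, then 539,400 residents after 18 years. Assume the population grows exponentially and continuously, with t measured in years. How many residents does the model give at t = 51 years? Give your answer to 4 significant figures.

r = ln(539400/365500) / 18 ≈ 0.021622 per year
P(51) = 365500 · e^(0.021622·51) = 365500 · 3.01231 ≈ 1101000.38

≈ 1,101,000 residents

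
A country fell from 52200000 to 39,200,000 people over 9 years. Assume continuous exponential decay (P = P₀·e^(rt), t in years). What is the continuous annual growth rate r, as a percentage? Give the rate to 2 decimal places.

r ≈ -3.18% per year

39200000 = 52200000 · e^(r·9)
e^(9r) = 39200000/52200000 = 0.75096
r = ln(0.75096) / 9 = -0.28641 / 9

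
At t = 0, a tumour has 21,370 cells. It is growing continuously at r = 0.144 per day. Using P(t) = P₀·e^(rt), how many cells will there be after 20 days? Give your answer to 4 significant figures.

P(20) = 21370 · e^(0.144·20) = 21370 · e^(2.88)
= 21370 · 17.81427 ≈ 380691.02

≈ 380,700 cells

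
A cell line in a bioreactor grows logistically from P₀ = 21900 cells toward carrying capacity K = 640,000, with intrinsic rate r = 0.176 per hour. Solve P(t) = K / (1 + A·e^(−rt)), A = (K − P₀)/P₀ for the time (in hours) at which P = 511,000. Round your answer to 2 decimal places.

t ≈ 26.80 hours

A = (640000 − 21900)/21900 = 28.22374
511000 = 640000/(1 + 28.22374·e^(−0.176t)) → 1 + 28.22374·e^(−0.176t) = 1.25245
e^(−0.176t) = 0.008944 → t = ln(111.80103)/0.176 = 4.71672/0.176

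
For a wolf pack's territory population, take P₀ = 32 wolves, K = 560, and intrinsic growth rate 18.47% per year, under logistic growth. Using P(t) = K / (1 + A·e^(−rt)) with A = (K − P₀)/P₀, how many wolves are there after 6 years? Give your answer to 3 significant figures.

A = (560 − 32)/32 = 16.5
P(6) = 560 / (1 + 16.5·e^(−0.1847·6)) = 560 / (1 + 16.5·0.330153)
= 560 / 6.44752 ≈ 86.86

≈ 86.9 wolves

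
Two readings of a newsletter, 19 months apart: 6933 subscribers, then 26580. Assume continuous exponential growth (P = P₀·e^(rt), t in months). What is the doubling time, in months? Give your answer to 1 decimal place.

doubling time ≈ 9.8 months

r = ln(26580/6933) / 19 = ln(3.83384) / 19 ≈ 0.07073 per month
doubling time = ln 2 / |r| = 0.69315 / 0.07073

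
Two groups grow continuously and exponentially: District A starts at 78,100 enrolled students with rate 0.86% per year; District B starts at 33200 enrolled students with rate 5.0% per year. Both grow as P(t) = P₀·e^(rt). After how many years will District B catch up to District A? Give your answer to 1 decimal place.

t ≈ 20.7 years

78100·e^(0.0086t) = 33200·e^(0.05t)
78100/33200 = e^((0.05 − 0.0086)t) → ln(2.35241) = 0.0414·t
t = 0.85544 / 0.0414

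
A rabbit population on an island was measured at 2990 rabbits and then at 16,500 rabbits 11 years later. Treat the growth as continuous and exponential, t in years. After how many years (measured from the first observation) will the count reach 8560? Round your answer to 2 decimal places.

r = ln(16500/2990) / 11 ≈ 0.155281 per year
t = ln(8560/2990) / r = 1.05183 / 0.155281 ≈ 6.774

t ≈ 6.77 years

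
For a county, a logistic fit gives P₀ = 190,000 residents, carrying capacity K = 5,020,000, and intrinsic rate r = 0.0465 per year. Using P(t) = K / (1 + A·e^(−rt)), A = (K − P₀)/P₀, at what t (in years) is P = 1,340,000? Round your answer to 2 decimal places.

A = (5020000 − 190000)/190000 = 25.42105
1340000 = 5020000/(1 + 25.42105·e^(−0.0465t)) → 1 + 25.42105·e^(−0.0465t) = 3.74627
e^(−0.0465t) = 0.108031 → t = ln(9.25658)/0.0465 = 2.22533/0.0465

t ≈ 47.86 years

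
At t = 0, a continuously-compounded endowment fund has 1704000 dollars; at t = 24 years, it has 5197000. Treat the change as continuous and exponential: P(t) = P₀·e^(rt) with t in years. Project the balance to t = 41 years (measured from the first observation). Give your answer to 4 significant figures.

r = ln(5197000/1704000) / 24 ≈ 0.046463 per year
P(41) = 1704000 · e^(0.046463·41) = 1704000 · 6.71919 ≈ 11449502.02

≈ 11,450,000 dollars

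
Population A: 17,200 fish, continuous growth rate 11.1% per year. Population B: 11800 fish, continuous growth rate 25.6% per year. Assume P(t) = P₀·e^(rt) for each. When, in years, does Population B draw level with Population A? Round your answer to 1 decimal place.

t ≈ 2.6 years

17200·e^(0.111t) = 11800·e^(0.256t)
17200/11800 = e^((0.256 − 0.111)t) → ln(1.45763) = 0.145·t
t = 0.37681 / 0.145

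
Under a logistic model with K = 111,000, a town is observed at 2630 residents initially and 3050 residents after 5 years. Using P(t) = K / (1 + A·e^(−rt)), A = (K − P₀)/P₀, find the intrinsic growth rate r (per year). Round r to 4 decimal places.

r ≈ 0.0304 per year

A = (111000 − 2630)/2630 = 41.20532
3050 = 111000/(1 + 41.20532·e^(−r·5)) → e^(−5r) = (36.39344 − 1)/41.20532 = 0.858953
r = −ln(0.858953)/5 = 0.15204/5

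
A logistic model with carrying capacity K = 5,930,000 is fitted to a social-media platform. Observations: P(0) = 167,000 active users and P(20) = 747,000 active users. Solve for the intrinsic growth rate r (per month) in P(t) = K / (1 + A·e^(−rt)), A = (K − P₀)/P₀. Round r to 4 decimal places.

r ≈ 0.0802 per month

A = (5930000 − 167000)/167000 = 34.50898
747000 = 5930000/(1 + 34.50898·e^(−r·20)) → e^(−20r) = (7.93842 − 1)/34.50898 = 0.201061
r = −ln(0.201061)/20 = 1.60415/20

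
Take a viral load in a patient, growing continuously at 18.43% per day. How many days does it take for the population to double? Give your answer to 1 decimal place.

doubling time ≈ 3.8 days

doubling time = ln(2) / |r| = 0.69315 / 0.1843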